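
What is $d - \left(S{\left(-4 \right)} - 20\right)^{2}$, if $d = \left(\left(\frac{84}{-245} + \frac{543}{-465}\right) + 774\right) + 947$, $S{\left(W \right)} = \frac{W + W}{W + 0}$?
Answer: $\frac{1514106}{1085} \approx 1395.5$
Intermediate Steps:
$S{\left(W \right)} = 2$ ($S{\left(W \right)} = \frac{2 W}{W} = 2$)
$d = \frac{1865646}{1085}$ ($d = \left(\left(84 \left(- \frac{1}{245}\right) + 543 \left(- \frac{1}{465}\right)\right) + 774\right) + 947 = \left(\left(- \frac{12}{35} - \frac{181}{155}\right) + 774\right) + 947 = \left(- \frac{1639}{1085} + 774\right) + 947 = \frac{838151}{1085} + 947 = \frac{1865646}{1085} \approx 1719.5$)
$d - \left(S{\left(-4 \right)} - 20\right)^{2} = \frac{1865646}{1085} - \left(2 - 20\right)^{2} = \frac{1865646}{1085} - \left(-18\right)^{2} = \frac{1865646}{1085} - 324 = \frac{1514106}{1085}$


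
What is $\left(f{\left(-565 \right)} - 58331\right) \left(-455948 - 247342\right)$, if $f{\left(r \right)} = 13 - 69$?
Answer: $41062993230$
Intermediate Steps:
$f{\left(r \right)} = -56$ ($f{\left(r \right)} = 13 - 69 = -56$)
$\left(f{\left(-565 \right)} - 58331\right) \left(-455948 - 247342\right) = \left(-56 - 58331\right) \left(-455948 - 247342\right) = \left(-58387\right) \left(-703290\right) = 41062993230$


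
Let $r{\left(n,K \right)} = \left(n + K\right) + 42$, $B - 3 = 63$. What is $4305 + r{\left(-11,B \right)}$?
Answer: $4402$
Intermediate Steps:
$B = 66$ ($B = 3 + 63 = 66$)
$r{\left(n,K \right)} = 42 + K + n$ ($r{\left(n,K \right)} = \left(K + n\right) + 42 = 42 + K + n$)
$4305 + r{\left(-11,B \right)} = 4305 + \left(42 + 66 - 11\right) = 4305 + 97 = 4402$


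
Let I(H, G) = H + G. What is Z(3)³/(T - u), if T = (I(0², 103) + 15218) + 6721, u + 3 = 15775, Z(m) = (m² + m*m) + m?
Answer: 3087/2090 ≈ 1.4770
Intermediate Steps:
Z(m) = m + 2*m² (Z(m) = (m² + m²) + m = 2*m² + m = m + 2*m²)
u = 15772 (u = -3 + 15775 = 15772)
I(H, G) = G + H
T = 22042 (T = ((103 + 0²) + 15218) + 6721 = ((103 + 0) + 15218) + 6721 = (103 + 15218) + 6721 = 15321 + 6721 = 22042)
Z(3)³/(T - u) = (3*(1 + 2*3))³/(22042 - 1*15772) = (3*(1 + 6))³/(22042 - 15772) = (3*7)³/6270 = 21³*(1/6270) = 9261*(1/6270) = 3087/2090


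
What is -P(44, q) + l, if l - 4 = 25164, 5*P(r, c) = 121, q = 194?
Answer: 125719/5 ≈ 25144.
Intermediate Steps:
P(r, c) = 121/5 (P(r, c) = (⅕)*121 = 121/5)
l = 25168 (l = 4 + 25164 = 25168)
-P(44, q) + l = -1*121/5 + 25168 = -121/5 + 25168 = 125719/5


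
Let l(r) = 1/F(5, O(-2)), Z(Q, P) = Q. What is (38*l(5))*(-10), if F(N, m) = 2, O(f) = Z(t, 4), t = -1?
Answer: -190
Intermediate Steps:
O(f) = -1
l(r) = ½ (l(r) = 1/2 = ½)
(38*l(5))*(-10) = (38*(½))*(-10) = 19*(-10) = -190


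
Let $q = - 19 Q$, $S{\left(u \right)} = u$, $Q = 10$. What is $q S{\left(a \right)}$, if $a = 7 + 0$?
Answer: $-1330$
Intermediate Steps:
$a = 7$
$q = -190$ ($q = \left(-19\right) 10 = -190$)
$q S{\left(a \right)} = \left(-190\right) 7 = -1330$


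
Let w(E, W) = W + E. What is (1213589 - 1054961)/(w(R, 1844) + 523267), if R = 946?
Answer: 158628/526057 ≈ 0.30154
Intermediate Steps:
w(E, W) = E + W
(1213589 - 1054961)/(w(R, 1844) + 523267) = (1213589 - 1054961)/((946 + 1844) + 523267) = 158628/(2790 + 523267) = 158628/526057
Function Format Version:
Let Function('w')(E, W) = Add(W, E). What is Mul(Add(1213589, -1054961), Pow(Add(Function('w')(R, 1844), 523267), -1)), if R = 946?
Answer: Rational(158628, 526057) ≈ 0.30154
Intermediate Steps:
Function('w')(E, W) = Add(E, W)
Mul(Add(1213589, -1054961), Pow(Add(Function('w')(R, 1844), 523267), -1)) = Mul(Add(1213589, -1054961), Pow(Add(Add(946, 1844), 523267), -1)) = Mul(158628, Pow(Add(2790, 523267), -1)) = Mul(158628, Pow(526057, -1)) = Mul(158628, Rational(1, 526057)) = Rational(158628, 526057)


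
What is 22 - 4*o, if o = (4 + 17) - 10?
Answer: -22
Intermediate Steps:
o = 11 (o = 21 - 10 = 11)
22 - 4*o = 22 - 4*11 = 22 - 44 = -22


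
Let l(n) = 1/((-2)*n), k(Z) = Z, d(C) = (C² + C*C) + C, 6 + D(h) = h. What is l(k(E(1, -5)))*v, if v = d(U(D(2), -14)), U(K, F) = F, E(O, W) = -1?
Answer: 189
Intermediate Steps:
D(h) = -6 + h
d(C) = C + 2*C² (d(C) = (C² + C²) + C = 2*C² + C = C + 2*C²)
v = 378 (v = -14*(1 + 2*(-14)) = -14*(1 - 28) = -14*(-27) = 378)
l(n) = -1/(2*n)
l(k(E(1, -5)))*v = -½/(-1)*378 = -½*(-1)*378 = (½)*378 = 189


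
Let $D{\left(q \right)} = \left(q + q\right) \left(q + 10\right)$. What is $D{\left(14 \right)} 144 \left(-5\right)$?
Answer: $-483840$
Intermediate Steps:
$D{\left(q \right)} = 2 q \left(10 + q\right)$
$D{\left(14 \right)} 144 \left(-5\right) = 2 \cdot 14 \left(10 + 14\right) 144 \left(-5\right) = 2 \cdot 14 \cdot 24 \cdot 144 \left(-5\right) = 672 \cdot 144 \left(-5\right) = 96768 \left(-5\right) = -483840$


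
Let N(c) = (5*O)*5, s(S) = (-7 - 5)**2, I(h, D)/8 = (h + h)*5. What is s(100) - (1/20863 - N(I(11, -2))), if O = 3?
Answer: 4568996/20863 ≈ 219.00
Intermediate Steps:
I(h, D) = 80*h (I(h, D) = 8*((h + h)*5) = 8*((2*h)*5) = 8*(10*h) = 80*h)
s(S) = 144 (s(S) = (-12)**2 = 144)
N(c) = 75 (N(c) = (5*3)*5 = 15*5 = 75)
s(100) - (1/20863 - N(I(11, -2))) = 144 - (1/20863 - 1*75) = 144 - (1/20863 - 75) = 144 - 1*(-1564724/20863) = 144 + 1564724/20863 = 4568996/20863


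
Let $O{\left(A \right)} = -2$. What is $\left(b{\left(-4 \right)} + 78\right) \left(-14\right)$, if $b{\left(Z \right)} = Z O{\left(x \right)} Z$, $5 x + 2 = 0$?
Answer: $-644$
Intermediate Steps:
$x = - \frac{2}{5}$ ($x = - \frac{2}{5} + \frac{1}{5} \cdot 0 = - \frac{2}{5} + 0 = - \frac{2}{5} \approx -0.4$)
$b{\left(Z \right)} = - 2 Z^{2}$ ($b{\left(Z \right)} = Z \left(-2\right) Z = - 2 Z Z = - 2 Z^{2}$)
$\left(b{\left(-4 \right)} + 78\right) \left(-14\right) = \left(- 2 \left(-4\right)^{2} + 78\right) \left(-14\right) = \left(\left(-2\right) 16 + 78\right) \left(-14\right) = \left(-32 + 78\right) \left(-14\right) = 46 \left(-14\right) = -644$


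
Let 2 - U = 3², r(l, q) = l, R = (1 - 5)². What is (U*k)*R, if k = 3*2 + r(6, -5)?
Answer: -1344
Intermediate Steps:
R = 16 (R = (-4)² = 16)
U = -7 (U = 2 - 1*3² = 2 - 1*9 = 2 - 9 = -7)
k = 12 (k = 3*2 + 6 = 6 + 6 = 12)
(U*k)*R = -7*12*16 = -84*16 = -1344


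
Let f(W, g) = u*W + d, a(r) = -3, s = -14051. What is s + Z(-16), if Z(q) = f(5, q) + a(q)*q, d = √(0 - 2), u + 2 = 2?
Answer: -14003 + I*√2 ≈ -14003.0 + 1.4142*I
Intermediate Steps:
u = 0 (u = -2 + 2 = 0)
d = I*√2 (d = √(-2) = I*√2 ≈ 1.4142*I)
f(W, g) = I*√2 (f(W, g) = 0*W + I*√2 = 0 + I*√2 = I*√2)
Z(q) = -3*q + I*√2 (Z(q) = I*√2 - 3*q = -3*q + I*√2)
s + Z(-16) = -14051 + (-3*(-16) + I*√2) = -14051 + (48 + I*√2) = -14003 + I*√2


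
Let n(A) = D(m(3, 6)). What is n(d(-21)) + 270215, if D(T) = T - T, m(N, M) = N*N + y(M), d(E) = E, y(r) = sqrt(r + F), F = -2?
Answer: 270215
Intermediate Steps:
y(r) = sqrt(-2 + r) (y(r) = sqrt(r - 2) = sqrt(-2 + r))
m(N, M) = N**2 + sqrt(-2 + M) (m(N, M) = N*N + sqrt(-2 + M) = N**2 + sqrt(-2 + M))
D(T) = 0
n(A) = 0
n(d(-21)) + 270215 = 0 + 270215 = 270215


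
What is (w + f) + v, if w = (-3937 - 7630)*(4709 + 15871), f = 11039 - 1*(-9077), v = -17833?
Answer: -238046577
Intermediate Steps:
f = 20116 (f = 11039 + 9077 = 20116)
w = -238048860 (w = -11567*20580 = -238048860)
(w + f) + v = (-238048860 + 20116) - 17833 = -238028744 - 17833 = -238046577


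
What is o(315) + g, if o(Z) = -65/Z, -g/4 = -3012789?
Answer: 759222815/63 ≈ 1.2051e+7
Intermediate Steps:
g = 12051156 (g = -4*(-3012789) = 12051156)
o(315) + g = -65/315 + 12051156 = -65*1/315 + 12051156 = -13/63 + 12051156 = 759222815/63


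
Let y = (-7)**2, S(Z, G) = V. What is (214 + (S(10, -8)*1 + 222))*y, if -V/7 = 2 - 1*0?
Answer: 20678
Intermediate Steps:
V = -14 (V = -7*(2 - 1*0) = -7*(2 + 0) = -7*2 = -14)
S(Z, G) = -14
y = 49
(214 + (S(10, -8)*1 + 222))*y = (214 + (-14*1 + 222))*49 = (214 + (-14 + 222))*49 = (214 + 208)*49 = 422*49 = 20678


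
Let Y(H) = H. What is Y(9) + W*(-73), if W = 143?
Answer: -10430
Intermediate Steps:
Y(9) + W*(-73) = 9 + 143*(-73) = 9 - 10439 = -10430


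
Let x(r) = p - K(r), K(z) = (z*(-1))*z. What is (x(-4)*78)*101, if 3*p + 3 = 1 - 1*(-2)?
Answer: 126048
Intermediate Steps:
K(z) = -z**2 (K(z) = (-z)*z = -z**2)
p = 0 (p = -1 + (1 - 1*(-2))/3 = -1 + (1 + 2)/3 = -1 + (1/3)*3 = -1 + 1 = 0)
x(r) = r**2 (x(r) = 0 - (-1)*r**2 = 0 + r**2 = r**2)
(x(-4)*78)*101 = ((-4)**2*78)*101 = (16*78)*101 = 1248*101 = 126048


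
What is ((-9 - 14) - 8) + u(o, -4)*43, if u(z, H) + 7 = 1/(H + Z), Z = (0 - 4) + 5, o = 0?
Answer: -1039/3 ≈ -346.33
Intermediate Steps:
Z = 1 (Z = -4 + 5 = 1)
u(z, H) = -7 + 1/(1 + H) (u(z, H) = -7 + 1/(H + 1) = -7 + 1/(1 + H))
((-9 - 14) - 8) + u(o, -4)*43 = ((-9 - 14) - 8) + ((-6 - 7*(-4))/(1 - 4))*43 = (-23 - 8) + ((-6 + 28)/(-3))*43 = -31 - ⅓*22*43 = -31 - 22/3*43 = -31 - 946/3 = -1039/3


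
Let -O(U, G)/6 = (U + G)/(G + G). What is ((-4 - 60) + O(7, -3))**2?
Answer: 3600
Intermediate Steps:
O(U, G) = -3*(G + U)/G (O(U, G) = -6*(U + G)/(G + G) = -6*(G + U)/(2*G) = -6*(G + U)*1/(2*G) = -3*(G + U)/G)
((-4 - 60) + O(7, -3))**2 = ((-4 - 60) + (-3 - 3*7/(-3)))**2 = (-64 + (-3 - 3*7*(-1/3)))**2 = (-64 + (-3 + 7))**2 = (-64 + 4)**2 = (-60)**2 = 3600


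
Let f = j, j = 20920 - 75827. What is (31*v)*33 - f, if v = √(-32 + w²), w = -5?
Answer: 54907 + 1023*I*√7 ≈ 54907.0 + 2706.6*I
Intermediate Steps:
v = I*√7 (v = √(-32 + (-5)²) = √(-32 + 25) = √(-7) = I*√7 ≈ 2.6458*I)
j = -54907
f = -54907
(31*v)*33 - f = (31*(I*√7))*33 - 1*(-54907) = (31*I*√7)*33 + 54907 = 1023*I*√7 + 54907 = 54907 + 1023*I*√7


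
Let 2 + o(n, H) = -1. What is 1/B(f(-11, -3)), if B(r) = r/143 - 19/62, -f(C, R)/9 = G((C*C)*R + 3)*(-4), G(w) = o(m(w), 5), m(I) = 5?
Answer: -8866/9413 ≈ -0.94189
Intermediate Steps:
o(n, H) = -3 (o(n, H) = -2 - 1 = -3)
G(w) = -3
f(C, R) = -108 (f(C, R) = -(-27)*(-4) = -9*12 = -108)
B(r) = -19/62 + r/143 (B(r) = r*(1/143) - 19*1/62 = r/143 - 19/62 = -19/62 + r/143)
1/B(f(-11, -3)) = 1/(-19/62 + (1/143)*(-108)) = 1/(-19/62 - 108/143) = 1/(-9413/8866) = -8866/9413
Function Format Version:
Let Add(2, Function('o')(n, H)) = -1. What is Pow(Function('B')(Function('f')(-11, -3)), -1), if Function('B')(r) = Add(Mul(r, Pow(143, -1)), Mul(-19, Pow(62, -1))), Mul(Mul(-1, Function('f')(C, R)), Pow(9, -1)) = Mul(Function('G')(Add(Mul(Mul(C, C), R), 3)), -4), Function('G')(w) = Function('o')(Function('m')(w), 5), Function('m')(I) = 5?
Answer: Rational(-8866, 9413) ≈ -0.94189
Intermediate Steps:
Function('o')(n, H) = -3 (Function('o')(n, H) = Add(-2, -1) = -3)
Function('G')(w) = -3
Function('f')(C, R) = -108 (Function('f')(C, R) = Mul(-9, Mul(-3, -4)) = Mul(-9, 12) = -108)
Function('B')(r) = Add(Rational(-19, 62), Mul(Rational(1, 143), r)) (Function('B')(r) = Add(Mul(r, Rational(1, 143)), Mul(-19, Rational(1, 62))) = Add(Mul(Rational(1, 143), r), Rational(-19, 62)) = Add(Rational(-19, 62), Mul(Rational(1, 143), r)))
Pow(Function('B')(Function('f')(-11, -3)), -1) = Pow(Add(Rational(-19, 62), Mul(Rational(1, 143), -108)), -1) = Pow(Add(Rational(-19, 62), Rational(-108, 143)), -1) = Pow(Rational(-9413, 8866), -1) = Rational(-8866, 9413)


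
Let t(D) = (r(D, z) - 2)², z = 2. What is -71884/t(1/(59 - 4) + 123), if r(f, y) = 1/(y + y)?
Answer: -1150144/49 ≈ -23472.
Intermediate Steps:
r(f, y) = 1/(2*y)
t(D) = 49/16 (t(D) = ((½)/2 - 2)² = ((½)*(½) - 2)² = (¼ - 2)² = (-7/4)² = 49/16)
-71884/t(1/(59 - 4) + 123) = -71884/49/16 = -71884*16/49 = -1150144/49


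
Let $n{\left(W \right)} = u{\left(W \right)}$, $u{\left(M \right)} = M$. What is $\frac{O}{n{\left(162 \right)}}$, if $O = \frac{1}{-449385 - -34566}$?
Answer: $- \frac{1}{67200678} \approx -1.4881 \cdot 10^{-8}$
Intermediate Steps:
$n{\left(W \right)} = W$
$O = - \frac{1}{414819}$ ($O = \frac{1}{-449385 + 34566} = \frac{1}{-414819} = - \frac{1}{414819} \approx -2.4107 \cdot 10^{-6}$)
$\frac{O}{n{\left(162 \right)}} = - \frac{1}{414819 \cdot 162} = \left(- \frac{1}{414819}\right) \frac{1}{162} = - \frac{1}{67200678}$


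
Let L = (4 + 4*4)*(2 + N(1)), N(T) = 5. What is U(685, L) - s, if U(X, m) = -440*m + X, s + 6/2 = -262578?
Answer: 201666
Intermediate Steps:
s = -262581 (s = -3 - 262578 = -262581)
L = 140 (L = (4 + 4*4)*(2 + 5) = (4 + 16)*7 = 20*7 = 140)
U(X, m) = X - 440*m
U(685, L) - s = (685 - 440*140) - 1*(-262581) = (685 - 61600) + 262581 = -60915 + 262581 = 201666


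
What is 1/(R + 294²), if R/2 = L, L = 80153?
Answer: 1/246742 ≈ 4.0528e-6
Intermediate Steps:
R = 160306 (R = 2*80153 = 160306)
1/(R + 294²) = 1/(160306 + 294²) = 1/(160306 + 86436) = 1/246742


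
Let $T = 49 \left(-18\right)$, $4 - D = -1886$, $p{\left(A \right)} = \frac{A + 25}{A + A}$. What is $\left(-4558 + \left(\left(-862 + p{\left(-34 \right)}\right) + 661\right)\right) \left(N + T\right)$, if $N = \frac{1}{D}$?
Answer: $\frac{77062772191}{18360} \approx 4.1973 \cdot 10^{6}$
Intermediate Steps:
$p{\left(A \right)} = \frac{25 + A}{2 A}$
$D = 1890$ ($D = 4 - -1886 = 4 + 1886 = 1890$)
$T = -882$
$N = \frac{1}{1890} \approx 0.0005291$
$\left(-4558 + \left(\left(-862 + p{\left(-34 \right)}\right) + 661\right)\right) \left(N + T\right) = \left(-4558 + \left(\left(-862 + \frac{25 - 34}{2 \left(-34\right)}\right) + 661\right)\right) \left(\frac{1}{1890} - 882\right) = \left(-4558 + \left(\left(-862 + \frac{1}{2} \left(- \frac{1}{34}\right) \left(-9\right)\right) + 661\right)\right) \left(- \frac{1666979}{1890}\right) = \left(-4558 + \left(\left(-862 + \frac{9}{68}\right) + 661\right)\right) \left(- \frac{1666979}{1890}\right) = \left(-4558 + \left(- \frac{58607}{68} + 661\right)\right) \left(- \frac{1666979}{1890}\right) = \left(-4558 - \frac{13659}{68}\right) \left(- \frac{1666979}{1890}\right) = \left(- \frac{323603}{68}\right) \left(- \frac{1666979}{1890}\right) = \frac{77062772191}{18360}$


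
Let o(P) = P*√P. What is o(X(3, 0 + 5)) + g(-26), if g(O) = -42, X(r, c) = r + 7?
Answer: -42 + 10*√10 ≈ -10.377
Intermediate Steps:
X(r, c) = 7 + r
o(P) = P^(3/2)
o(X(3, 0 + 5)) + g(-26) = (7 + 3)^(3/2) - 42 = 10^(3/2) - 42 = 10*√10 - 42 = -42 + 10*√10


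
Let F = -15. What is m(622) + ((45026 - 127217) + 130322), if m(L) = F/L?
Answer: 29937467/622 ≈ 48131.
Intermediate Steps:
m(L) = -15/L
m(622) + ((45026 - 127217) + 130322) = -15/622 + ((45026 - 127217) + 130322) = -15*1/622 + (-82191 + 130322) = -15/622 + 48131 = 29937467/622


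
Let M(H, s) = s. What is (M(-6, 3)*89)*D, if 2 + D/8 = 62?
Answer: 128160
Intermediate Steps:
D = 480 (D = -16 + 8*62 = -16 + 496 = 480)
(M(-6, 3)*89)*D = (3*89)*480 = 267*480 = 128160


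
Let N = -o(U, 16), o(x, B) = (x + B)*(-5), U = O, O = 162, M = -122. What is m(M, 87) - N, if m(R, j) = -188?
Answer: -1078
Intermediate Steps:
U = 162
o(x, B) = -5*B - 5*x (o(x, B) = (B + x)*(-5) = -5*B - 5*x)
N = 890 (N = -(-5*16 - 5*162) = -(-80 - 810) = -1*(-890) = 890)
m(M, 87) - N = -188 - 1*890 = -188 - 890 = -1078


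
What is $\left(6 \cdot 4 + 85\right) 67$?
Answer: $7303$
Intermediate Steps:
$\left(6 \cdot 4 + 85\right) 67 = \left(24 + 85\right) 67 = 109 \cdot 67 = 7303$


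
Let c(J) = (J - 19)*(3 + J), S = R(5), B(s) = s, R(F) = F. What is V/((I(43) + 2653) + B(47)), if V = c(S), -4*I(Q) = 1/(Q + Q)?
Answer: -38528/928799 ≈ -0.041481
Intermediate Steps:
I(Q) = -1/(8*Q) (I(Q) = -1/(4*(Q + Q)) = -1/(2*Q)/4 = -1/(8*Q))
S = 5
c(J) = (-19 + J)*(3 + J)
V = -112 (V = -57 + 5² - 16*5 = -57 + 25 - 80 = -112)
V/((I(43) + 2653) + B(47)) = -112/((-⅛/43 + 2653) + 47) = -112/((-⅛*1/43 + 2653) + 47) = -112/((-1/344 + 2653) + 47) = -112/(912631/344 + 47) = -112/928799/344 = -112*344/928799 = -38528/928799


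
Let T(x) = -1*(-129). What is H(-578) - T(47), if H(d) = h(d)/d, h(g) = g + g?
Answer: -127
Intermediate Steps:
h(g) = 2*g
T(x) = 129
H(d) = 2 (H(d) = (2*d)/d = 2)
H(-578) - T(47) = 2 - 1*129 = 2 - 129 = -127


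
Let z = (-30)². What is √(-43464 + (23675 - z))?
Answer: I*√20689 ≈ 143.84*I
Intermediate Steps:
z = 900
√(-43464 + (23675 - z)) = √(-43464 + (23675 - 1*900)) = √(-43464 + (23675 - 900)) = √(-43464 + 22775) = √(-20689) = I*√20689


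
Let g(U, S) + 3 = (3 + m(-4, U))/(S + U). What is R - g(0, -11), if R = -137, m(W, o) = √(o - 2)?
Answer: -1471/11 + I*√2/11 ≈ -133.73 + 0.12856*I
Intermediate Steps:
m(W, o) = √(-2 + o)
g(U, S) = -3 + (3 + √(-2 + U))/(S + U)
R - g(0, -11) = -137 - (3 + √(-2 + 0) - 3*(-11) - 3*0)/(-11 + 0) = -137 - (3 + √(-2) + 33 + 0)/(-11) = -137 - (-1)*(3 + I*√2 + 33 + 0)/11 = -137 - (-1)*(36 + I*√2)/11 = -137 - (-36/11 - I*√2/11) = -137 + (36/11 + I*√2/11) = -1471/11 + I*√2/11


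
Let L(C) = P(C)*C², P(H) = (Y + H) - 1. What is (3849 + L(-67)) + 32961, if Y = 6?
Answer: -241508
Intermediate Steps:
P(H) = 5 + H (P(H) = (6 + H) - 1 = 5 + H)
L(C) = C²*(5 + C) (L(C) = (5 + C)*C² = C²*(5 + C))
(3849 + L(-67)) + 32961 = (3849 + (-67)²*(5 - 67)) + 32961 = (3849 + 4489*(-62)) + 32961 = (3849 - 278318) + 32961 = -274469 + 32961 = -241508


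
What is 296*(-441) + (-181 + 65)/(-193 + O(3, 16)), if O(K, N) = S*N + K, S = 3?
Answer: -9267998/71 ≈ -1.3054e+5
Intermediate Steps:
O(K, N) = K + 3*N (O(K, N) = 3*N + K = K + 3*N)
296*(-441) + (-181 + 65)/(-193 + O(3, 16)) = 296*(-441) + (-181 + 65)/(-193 + (3 + 3*16)) = -130536 - 116/(-193 + (3 + 48)) = -130536 - 116/(-193 + 51) = -130536 - 116/(-142) = -130536 - 116*(-1/142) = -130536 + 58/71 = -9267998/71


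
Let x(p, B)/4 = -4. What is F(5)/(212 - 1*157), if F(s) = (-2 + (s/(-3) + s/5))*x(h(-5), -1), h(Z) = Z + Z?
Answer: 128/165 ≈ 0.77576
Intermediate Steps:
h(Z) = 2*Z
x(p, B) = -16 (x(p, B) = 4*(-4) = -16)
F(s) = 32 + 32*s/15 (F(s) = (-2 + (s/(-3) + s/5))*(-16) = (-2 + (s*(-1/3) + s*(1/5)))*(-16) = (-2 + (-s/3 + s/5))*(-16) = (-2 - 2*s/15)*(-16) = 32 + 32*s/15)
F(5)/(212 - 1*157) = (32 + (32/15)*5)/(212 - 1*157) = (32 + 32/3)/(212 - 157) = (128/3)/55 = (128/3)*(1/55) = 128/165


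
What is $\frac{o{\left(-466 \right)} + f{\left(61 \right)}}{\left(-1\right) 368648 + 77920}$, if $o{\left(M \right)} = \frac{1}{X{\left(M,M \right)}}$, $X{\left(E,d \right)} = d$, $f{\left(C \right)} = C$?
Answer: $- \frac{28425}{135479248} \approx -0.00020981$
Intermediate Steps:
$o{\left(M \right)} = \frac{1}{M}$
$\frac{o{\left(-466 \right)} + f{\left(61 \right)}}{\left(-1\right) 368648 + 77920} = \frac{\frac{1}{-466} + 61}{\left(-1\right) 368648 + 77920} = \frac{- \frac{1}{466} + 61}{-368648 + 77920} = \frac{28425}{466 \left(-290728\right)} = \frac{28425}{466} \left(- \frac{1}{290728}\right) = - \frac{28425}{135479248}$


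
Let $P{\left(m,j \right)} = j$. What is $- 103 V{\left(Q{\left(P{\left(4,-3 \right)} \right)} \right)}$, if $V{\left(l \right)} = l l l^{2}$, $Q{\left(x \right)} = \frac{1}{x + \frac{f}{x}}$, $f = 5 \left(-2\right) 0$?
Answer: $- \frac{103}{81} \approx -1.2716$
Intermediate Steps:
$f = 0$ ($f = \left(-10\right) 0 = 0$)
$Q{\left(x \right)} = \frac{1}{x}$ ($Q{\left(x \right)} = \frac{1}{x + \frac{0}{x}} = \frac{1}{x + 0} = \frac{1}{x}$)
$V{\left(l \right)} = l^{4}$ ($V{\left(l \right)} = l l^{3} = l^{4}$)
$- 103 V{\left(Q{\left(P{\left(4,-3 \right)} \right)} \right)} = - 103 \left(\frac{1}{-3}\right)^{4} = - 103 \left(- \frac{1}{3}\right)^{4} = \left(-103\right) \frac{1}{81} = - \frac{103}{81}$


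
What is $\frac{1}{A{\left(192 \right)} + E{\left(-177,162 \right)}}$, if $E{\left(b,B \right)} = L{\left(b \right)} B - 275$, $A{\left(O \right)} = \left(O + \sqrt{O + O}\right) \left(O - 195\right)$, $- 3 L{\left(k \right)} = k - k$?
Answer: $- \frac{851}{720745} + \frac{24 \sqrt{6}}{720745} \approx -0.0010992$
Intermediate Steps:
$L{\left(k \right)} = 0$ ($L{\left(k \right)} = - \frac{k - k}{3} = \left(- \frac{1}{3}\right) 0 = 0$)
$A{\left(O \right)} = \left(-195 + O\right) \left(O + \sqrt{2} \sqrt{O}\right)$ ($A{\left(O \right)} = \left(O + \sqrt{2 O}\right) \left(-195 + O\right) = \left(O + \sqrt{2} \sqrt{O}\right) \left(-195 + O\right) = \left(-195 + O\right) \left(O + \sqrt{2} \sqrt{O}\right)$)
$E{\left(b,B \right)} = -275$ ($E{\left(b,B \right)} = 0 B - 275 = 0 - 275 = -275$)
$\frac{1}{A{\left(192 \right)} + E{\left(-177,162 \right)}} = \frac{1}{\left(192^{2} - 37440 + \sqrt{2} \cdot 192^{\frac{3}{2}} - 195 \sqrt{2} \sqrt{192}\right) - 275} = \frac{1}{\left(36864 - 37440 + \sqrt{2} \cdot 1536 \sqrt{3} - 195 \sqrt{2} \cdot 8 \sqrt{3}\right) - 275} = \frac{1}{\left(36864 - 37440 + 1536 \sqrt{6} - 1560 \sqrt{6}\right) - 275} = \frac{1}{\left(-576 - 24 \sqrt{6}\right) - 275} = \frac{1}{-851 - 24 \sqrt{6}}$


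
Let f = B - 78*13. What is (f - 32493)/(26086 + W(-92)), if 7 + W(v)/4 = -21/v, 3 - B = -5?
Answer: -770477/599355 ≈ -1.2855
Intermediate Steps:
B = 8 (B = 3 - 1*(-5) = 3 + 5 = 8)
W(v) = -28 - 84/v (W(v) = -28 + 4*(-21/v) = -28 - 84/v)
f = -1006 (f = 8 - 78*13 = 8 - 1014 = -1006)
(f - 32493)/(26086 + W(-92)) = (-1006 - 32493)/(26086 + (-28 - 84/(-92))) = -33499/(26086 + (-28 - 84*(-1/92))) = -33499/(26086 + (-28 + 21/23)) = -33499/(26086 - 623/23) = -33499/599355/23 = -33499*23/599355 = -770477/599355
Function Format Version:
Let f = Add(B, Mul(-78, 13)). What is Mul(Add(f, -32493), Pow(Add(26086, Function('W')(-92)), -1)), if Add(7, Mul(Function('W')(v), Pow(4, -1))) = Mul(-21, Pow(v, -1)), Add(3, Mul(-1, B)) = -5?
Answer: Rational(-770477, 599355) ≈ -1.2855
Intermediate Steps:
B = 8 (B = Add(3, Mul(-1, -5)) = Add(3, 5) = 8)
Function('W')(v) = Add(-28, Mul(-84, Pow(v, -1))) (Function('W')(v) = Add(-28, Mul(4, Mul(-21, Pow(v, -1)))) = Add(-28, Mul(-84, Pow(v, -1))))
f = -1006 (f = Add(8, Mul(-78, 13)) = Add(8, -1014) = -1006)
Mul(Add(f, -32493), Pow(Add(26086, Function('W')(-92)), -1)) = Mul(Add(-1006, -32493), Pow(Add(26086, Add(-28, Mul(-84, Pow(-92, -1)))), -1)) = Mul(-33499, Pow(Add(26086, Add(-28, Mul(-84, Rational(-1, 92)))), -1)) = Mul(-33499, Pow(Add(26086, Add(-28, Rational(21, 23))), -1)) = Mul(-33499, Pow(Add(26086, Rational(-623, 23)), -1)) = Mul(-33499, Pow(Rational(599355, 23), -1)) = Mul(-33499, Rational(23, 599355)) = Rational(-770477, 599355)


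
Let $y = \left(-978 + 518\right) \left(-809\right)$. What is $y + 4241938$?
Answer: $4614078$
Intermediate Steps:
$y = 372140$ ($y = \left(-460\right) \left(-809\right) = 372140$)
$y + 4241938 = 372140 + 4241938 = 4614078$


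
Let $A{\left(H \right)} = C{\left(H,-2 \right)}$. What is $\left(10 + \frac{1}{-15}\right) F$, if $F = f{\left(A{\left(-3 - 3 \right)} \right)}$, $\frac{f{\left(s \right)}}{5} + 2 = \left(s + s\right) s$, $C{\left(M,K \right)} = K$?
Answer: $298$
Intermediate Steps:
$A{\left(H \right)} = -2$
$f{\left(s \right)} = -10 + 10 s^{2}$ ($f{\left(s \right)} = -10 + 5 \left(s + s\right) s = -10 + 5 \cdot 2 s s = -10 + 5 \cdot 2 s^{2} = -10 + 10 s^{2}$)
$F = 30$ ($F = -10 + 10 \left(-2\right)^{2} = -10 + 10 \cdot 4 = -10 + 40 = 30$)
$\left(10 + \frac{1}{-15}\right) F = \left(10 + \frac{1}{-15}\right) 30 = \left(10 - \frac{1}{15}\right) 30 = \frac{149}{15} \cdot 30 = 298$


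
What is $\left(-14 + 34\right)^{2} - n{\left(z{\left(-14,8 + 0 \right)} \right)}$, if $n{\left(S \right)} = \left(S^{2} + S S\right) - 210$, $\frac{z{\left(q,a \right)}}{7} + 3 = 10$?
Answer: $-4192$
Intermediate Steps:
$z{\left(q,a \right)} = 49$ ($z{\left(q,a \right)} = -21 + 7 \cdot 10 = -21 + 70 = 49$)
$n{\left(S \right)} = -210 + 2 S^{2}$ ($n{\left(S \right)} = \left(S^{2} + S^{2}\right) - 210 = 2 S^{2} - 210 = -210 + 2 S^{2}$)
$\left(-14 + 34\right)^{2} - n{\left(z{\left(-14,8 + 0 \right)} \right)} = \left(-14 + 34\right)^{2} - \left(-210 + 2 \cdot 49^{2}\right) = 20^{2} - \left(-210 + 2 \cdot 2401\right) = 400 - \left(-210 + 4802\right) = 400 - 4592 = -4192$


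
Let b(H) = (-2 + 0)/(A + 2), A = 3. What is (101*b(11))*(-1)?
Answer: 202/5 ≈ 40.400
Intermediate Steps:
b(H) = -⅖ (b(H) = (-2 + 0)/(3 + 2) = -2/5 = -2*⅕ = -⅖)
(101*b(11))*(-1) = (101*(-⅖))*(-1) = -202/5*(-1) = 202/5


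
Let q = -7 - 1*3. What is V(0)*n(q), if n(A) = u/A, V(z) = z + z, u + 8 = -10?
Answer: 0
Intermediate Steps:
u = -18 (u = -8 - 10 = -18)
q = -10 (q = -7 - 3 = -10)
V(z) = 2*z
n(A) = -18/A
V(0)*n(q) = (2*0)*(-18/(-10)) = 0*(-18*(-1/10)) = 0*(9/5) = 0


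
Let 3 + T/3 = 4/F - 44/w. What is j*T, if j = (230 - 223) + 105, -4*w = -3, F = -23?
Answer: -477904/23 ≈ -20778.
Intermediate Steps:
w = ¾ (w = -¼*(-3) = ¾ ≈ 0.75000)
T = -4267/23 (T = -9 + 3*(4/(-23) - 44/¾) = -9 + 3*(4*(-1/23) - 44*4/3) = -9 + 3*(-4/23 - 176/3) = -9 + 3*(-4060/69) = -9 - 4060/23 = -4267/23 ≈ -185.52)
j = 112 (j = 7 + 105 = 112)
j*T = 112*(-4267/23) = -477904/23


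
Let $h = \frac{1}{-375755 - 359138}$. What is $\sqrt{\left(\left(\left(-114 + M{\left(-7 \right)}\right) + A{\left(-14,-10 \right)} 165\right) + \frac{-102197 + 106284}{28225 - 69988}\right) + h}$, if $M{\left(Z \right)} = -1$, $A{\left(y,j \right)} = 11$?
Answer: $\frac{\sqrt{1601236633805604535899714}}{30691336359} \approx 41.23$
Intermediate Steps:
$h = - \frac{1}{734893}$ ($h = \frac{1}{-734893} = - \frac{1}{734893} \approx -1.3607 \cdot 10^{-6}$)
$\sqrt{\left(\left(\left(-114 + M{\left(-7 \right)}\right) + A{\left(-14,-10 \right)} 165\right) + \frac{-102197 + 106284}{28225 - 69988}\right) + h} = \sqrt{\left(\left(\left(-114 - 1\right) + 11 \cdot 165\right) + \frac{-102197 + 106284}{28225 - 69988}\right) - \frac{1}{734893}} = \sqrt{\left(\left(-115 + 1815\right) + \frac{4087}{-41763}\right) - \frac{1}{734893}} = \sqrt{\left(1700 + 4087 \left(- \frac{1}{41763}\right)\right) - \frac{1}{734893}} = \sqrt{\left(1700 - \frac{4087}{41763}\right) - \frac{1}{734893}} = \sqrt{\frac{70993013}{41763} - \frac{1}{734893}} = \sqrt{\frac{52172268260846}{30691336359}} = \frac{\sqrt{1601236633805604535899714}}{30691336359}$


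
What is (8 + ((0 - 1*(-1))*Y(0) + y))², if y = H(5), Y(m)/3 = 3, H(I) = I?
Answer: 484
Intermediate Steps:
Y(m) = 9 (Y(m) = 3*3 = 9)
y = 5
(8 + ((0 - 1*(-1))*Y(0) + y))² = (8 + ((0 - 1*(-1))*9 + 5))² = (8 + ((0 + 1)*9 + 5))² = (8 + (1*9 + 5))² = (8 + (9 + 5))² = (8 + 14)² = 22² = 484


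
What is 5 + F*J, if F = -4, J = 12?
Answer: -43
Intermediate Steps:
5 + F*J = 5 - 4*12 = 5 - 48 = -43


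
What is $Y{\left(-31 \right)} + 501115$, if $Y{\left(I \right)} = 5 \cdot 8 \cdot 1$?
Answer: $501155$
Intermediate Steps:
$Y{\left(I \right)} = 40$ ($Y{\left(I \right)} = 40 \cdot 1 = 40$)
$Y{\left(-31 \right)} + 501115 = 40 + 501115 = 501155$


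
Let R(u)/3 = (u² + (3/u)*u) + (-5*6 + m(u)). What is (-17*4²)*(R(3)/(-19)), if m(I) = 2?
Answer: -13056/19 ≈ -687.16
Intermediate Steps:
R(u) = -75 + 3*u² (R(u) = 3*((u² + (3/u)*u) + (-5*6 + 2)) = 3*((u² + 3) + (-30 + 2)) = 3*((3 + u²) - 28) = 3*(-25 + u²) = -75 + 3*u²)
(-17*4²)*(R(3)/(-19)) = (-17*4²)*((-75 + 3*3²)/(-19)) = (-17*16)*((-75 + 3*9)*(-1/19)) = -272*(-75 + 27)*(-1)/19 = -(-13056)*(-1)/19 = -272*48/19 = -13056/19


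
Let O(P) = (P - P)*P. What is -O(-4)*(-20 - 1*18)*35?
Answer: 0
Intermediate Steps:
O(P) = 0 (O(P) = 0*P = 0)
-O(-4)*(-20 - 1*18)*35 = -0*(-20 - 1*18)*35 = -0*(-20 - 18)*35 = -0*(-38)*35 = -0*35 = -1*0 = 0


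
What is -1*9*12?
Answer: -108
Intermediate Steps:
-1*9*12 = -9*12 = -108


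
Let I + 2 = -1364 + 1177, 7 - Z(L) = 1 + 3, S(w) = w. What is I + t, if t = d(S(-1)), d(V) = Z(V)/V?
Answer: -192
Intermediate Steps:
Z(L) = 3 (Z(L) = 7 - (1 + 3) = 7 - 1*4 = 7 - 4 = 3)
I = -189 (I = -2 + (-1364 + 1177) = -2 - 187 = -189)
d(V) = 3/V
t = -3 (t = 3/(-1) = 3*(-1) = -3)
I + t = -189 - 3 = -192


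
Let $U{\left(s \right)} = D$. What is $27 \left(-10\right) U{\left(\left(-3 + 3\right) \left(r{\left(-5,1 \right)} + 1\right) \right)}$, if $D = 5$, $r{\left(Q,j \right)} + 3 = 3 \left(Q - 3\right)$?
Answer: $-1350$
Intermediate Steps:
$r{\left(Q,j \right)} = -12 + 3 Q$ ($r{\left(Q,j \right)} = -3 + 3 \left(Q - 3\right) = -3 + 3 \left(-3 + Q\right) = -3 + \left(-9 + 3 Q\right) = -12 + 3 Q$)
$U{\left(s \right)} = 5$
$27 \left(-10\right) U{\left(\left(-3 + 3\right) \left(r{\left(-5,1 \right)} + 1\right) \right)} = 27 \left(-10\right) 5 = \left(-270\right) 5 = -1350$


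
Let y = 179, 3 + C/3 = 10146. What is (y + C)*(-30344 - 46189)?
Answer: -2342522064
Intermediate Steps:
C = 30429 (C = -9 + 3*10146 = -9 + 30438 = 30429)
(y + C)*(-30344 - 46189) = (179 + 30429)*(-30344 - 46189) = 30608*(-76533) = -2342522064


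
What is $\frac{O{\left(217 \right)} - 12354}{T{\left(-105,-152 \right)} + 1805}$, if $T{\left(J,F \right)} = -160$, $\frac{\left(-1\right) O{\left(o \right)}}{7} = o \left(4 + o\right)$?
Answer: $- \frac{348053}{1645} \approx -211.58$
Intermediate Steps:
$O{\left(o \right)} = - 7 o \left(4 + o\right)$
$\frac{O{\left(217 \right)} - 12354}{T{\left(-105,-152 \right)} + 1805} = \frac{\left(-7\right) 217 \left(4 + 217\right) - 12354}{-160 + 1805} = \frac{\left(-7\right) 217 \cdot 221 - 12354}{1645} = \left(-335699 - 12354\right) \frac{1}{1645} = \left(-348053\right) \frac{1}{1645} = - \frac{348053}{1645}$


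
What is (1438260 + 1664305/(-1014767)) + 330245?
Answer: 1794618849030/1014767 ≈ 1.7685e+6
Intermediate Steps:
(1438260 + 1664305/(-1014767)) + 330245 = (1438260 + 1664305*(-1/1014767)) + 330245 = (1438260 - 1664305/1014767) + 330245 = 1459497121115/1014767 + 330245 = 1794618849030/1014767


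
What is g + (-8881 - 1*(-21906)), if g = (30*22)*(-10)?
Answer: 6425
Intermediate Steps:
g = -6600 (g = 660*(-10) = -6600)
g + (-8881 - 1*(-21906)) = -6600 + (-8881 - 1*(-21906)) = -6600 + (-8881 + 21906) = -6600 + 13025 = 6425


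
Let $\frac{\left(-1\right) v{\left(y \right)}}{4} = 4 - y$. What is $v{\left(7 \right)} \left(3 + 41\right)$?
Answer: $528$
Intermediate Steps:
$v{\left(y \right)} = -16 + 4 y$ ($v{\left(y \right)} = - 4 \left(4 - y\right) = -16 + 4 y$)
$v{\left(7 \right)} \left(3 + 41\right) = \left(-16 + 4 \cdot 7\right) \left(3 + 41\right) = \left(-16 + 28\right) 44 = 12 \cdot 44 = 528$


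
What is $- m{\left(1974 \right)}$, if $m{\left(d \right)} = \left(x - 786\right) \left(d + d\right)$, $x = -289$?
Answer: $4244100$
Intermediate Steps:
$m{\left(d \right)} = - 2150 d$ ($m{\left(d \right)} = \left(-289 - 786\right) \left(d + d\right) = - 1075 \cdot 2 d = - 2150 d$)
$- m{\left(1974 \right)} = - \left(-2150\right) 1974 = \left(-1\right) \left(-4244100\right) = 4244100$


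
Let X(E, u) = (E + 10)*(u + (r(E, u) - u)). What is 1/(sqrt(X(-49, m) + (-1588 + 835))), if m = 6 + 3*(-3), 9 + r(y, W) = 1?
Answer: -I/21 ≈ -0.047619*I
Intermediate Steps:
r(y, W) = -8 (r(y, W) = -9 + 1 = -8)
m = -3 (m = 6 - 9 = -3)
X(E, u) = -80 - 8*E (X(E, u) = (E + 10)*(u + (-8 - u)) = (10 + E)*(-8) = -80 - 8*E)
1/(sqrt(X(-49, m) + (-1588 + 835))) = 1/(sqrt((-80 - 8*(-49)) + (-1588 + 835))) = 1/(sqrt((-80 + 392) - 753)) = 1/(sqrt(312 - 753)) = 1/(sqrt(-441)) = 1/(21*I) = -I/21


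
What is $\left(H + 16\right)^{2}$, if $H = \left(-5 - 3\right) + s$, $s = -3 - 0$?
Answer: $25$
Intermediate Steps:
$s = -3$ ($s = -3 + 0 = -3$)
$H = -11$ ($H = \left(-5 - 3\right) - 3 = -8 - 3 = -11$)
$\left(H + 16\right)^{2} = \left(-11 + 16\right)^{2} = 5^{2} = 25$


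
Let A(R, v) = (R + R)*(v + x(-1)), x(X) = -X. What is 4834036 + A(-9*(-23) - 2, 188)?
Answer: 4911526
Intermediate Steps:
A(R, v) = 2*R*(1 + v) (A(R, v) = (R + R)*(v - 1*(-1)) = (2*R)*(v + 1) = (2*R)*(1 + v) = 2*R*(1 + v))
4834036 + A(-9*(-23) - 2, 188) = 4834036 + 2*(-9*(-23) - 2)*(1 + 188) = 4834036 + 2*(207 - 2)*189 = 4834036 + 2*205*189 = 4834036 + 77490 = 4911526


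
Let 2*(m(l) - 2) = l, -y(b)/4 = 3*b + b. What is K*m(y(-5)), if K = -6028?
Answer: -253176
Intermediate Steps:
y(b) = -16*b (y(b) = -4*(3*b + b) = -16*b)
m(l) = 2 + l/2
K*m(y(-5)) = -6028*(2 + (-16*(-5))/2) = -6028*(2 + (1/2)*80) = -6028*(2 + 40) = -6028*42 = -253176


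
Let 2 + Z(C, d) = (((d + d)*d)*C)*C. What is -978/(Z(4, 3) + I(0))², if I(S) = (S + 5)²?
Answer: -978/96721 ≈ -0.010112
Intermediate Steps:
I(S) = (5 + S)²
Z(C, d) = -2 + 2*C²*d² (Z(C, d) = -2 + (((d + d)*d)*C)*C = -2 + (((2*d)*d)*C)*C = -2 + ((2*d²)*C)*C = -2 + (2*C*d²)*C = -2 + 2*C²*d²)
-978/(Z(4, 3) + I(0))² = -978/((-2 + 2*4²*3²) + (5 + 0)²)² = -978/((-2 + 2*16*9) + 5²)² = -978/((-2 + 288) + 25)² = -978/(286 + 25)² = -978/(311²) = -978/96721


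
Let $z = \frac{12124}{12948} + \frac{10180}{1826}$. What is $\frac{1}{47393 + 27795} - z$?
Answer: $- \frac{17432377381}{2677219116} \approx -6.5114$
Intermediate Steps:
$z = \frac{231851}{35607}$ ($z = 12124 \cdot \frac{1}{12948} + 10180 \cdot \frac{1}{1826} = \frac{3031}{3237} + \frac{5090}{913} = \frac{231851}{35607} \approx 6.5114$)
$\frac{1}{47393 + 27795} - z = \frac{1}{47393 + 27795} - \frac{231851}{35607} = \frac{1}{75188} - \frac{231851}{35607} = - \frac{17432377381}{2677219116}$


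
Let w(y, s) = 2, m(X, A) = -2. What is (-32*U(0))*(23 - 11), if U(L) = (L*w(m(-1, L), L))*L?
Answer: 0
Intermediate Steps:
U(L) = 2*L² (U(L) = (L*2)*L = (2*L)*L = 2*L²)
(-32*U(0))*(23 - 11) = (-64*0²)*(23 - 11) = -64*0*12 = -32*0*12 = 0*12 = 0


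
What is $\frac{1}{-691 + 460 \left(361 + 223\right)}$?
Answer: $\frac{1}{267949} \approx 3.7321 \cdot 10^{-6}$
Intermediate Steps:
$\frac{1}{-691 + 460 \left(361 + 223\right)} = \frac{1}{-691 + 460 \cdot 584} = \frac{1}{-691 + 268640} = \frac{1}{267949}$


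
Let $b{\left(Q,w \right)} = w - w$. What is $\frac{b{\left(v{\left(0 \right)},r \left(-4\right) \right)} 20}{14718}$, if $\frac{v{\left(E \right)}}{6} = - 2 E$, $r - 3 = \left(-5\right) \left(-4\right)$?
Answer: $0$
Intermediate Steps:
$r = 23$ ($r = 3 - -20 = 3 + 20 = 23$)
$v{\left(E \right)} = - 12 E$ ($v{\left(E \right)} = 6 \left(- 2 E\right) = - 12 E$)
$b{\left(Q,w \right)} = 0$
$\frac{b{\left(v{\left(0 \right)},r \left(-4\right) \right)} 20}{14718} = \frac{0 \cdot 20}{14718} = 0 \cdot \frac{1}{14718} = 0$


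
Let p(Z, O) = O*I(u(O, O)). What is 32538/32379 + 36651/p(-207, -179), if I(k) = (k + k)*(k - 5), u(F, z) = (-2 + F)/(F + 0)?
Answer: 24537044475/929881708 ≈ 26.387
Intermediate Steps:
u(F, z) = (-2 + F)/F
I(k) = 2*k*(-5 + k) (I(k) = (2*k)*(-5 + k) = 2*k*(-5 + k))
p(Z, O) = 2*(-5 + (-2 + O)/O)*(-2 + O) (p(Z, O) = O*(2*((-2 + O)/O)*(-5 + (-2 + O)/O)) = O*(2*(-5 + (-2 + O)/O)*(-2 + O)/O) = 2*(-5 + (-2 + O)/O)*(-2 + O))
32538/32379 + 36651/p(-207, -179) = 32538/32379 + 36651/(12 - 8*(-179) + 8/(-179)) = 32538*(1/32379) + 36651/(12 + 1432 + 8*(-1/179)) = 10846/10793 + 36651/(12 + 1432 - 8/179) = 10846/10793 + 36651/(258468/179) = 10846/10793 + 36651*(179/258468) = 10846/10793 + 2186843/86156 = 24537044475/929881708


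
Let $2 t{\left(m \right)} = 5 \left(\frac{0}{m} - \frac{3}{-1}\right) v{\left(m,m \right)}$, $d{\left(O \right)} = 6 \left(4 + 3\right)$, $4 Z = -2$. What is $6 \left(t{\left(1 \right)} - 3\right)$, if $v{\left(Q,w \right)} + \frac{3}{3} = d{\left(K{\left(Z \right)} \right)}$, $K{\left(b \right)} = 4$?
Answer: $1827$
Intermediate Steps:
$Z = - \frac{1}{2}$ ($Z = \frac{1}{4} \left(-2\right) = - \frac{1}{2} \approx -0.5$)
$d{\left(O \right)} = 42$ ($d{\left(O \right)} = 6 \cdot 7 = 42$)
$v{\left(Q,w \right)} = 41$ ($v{\left(Q,w \right)} = -1 + 42 = 41$)
$t{\left(m \right)} = \frac{615}{2}$ ($t{\left(m \right)} = \frac{5 \left(\frac{0}{m} - \frac{3}{-1}\right) 41}{2} = \frac{5 \left(0 - -3\right) 41}{2} = \frac{5 \left(0 + 3\right) 41}{2} = \frac{5 \cdot 3 \cdot 41}{2} = \frac{15 \cdot 41}{2} = \frac{1}{2} \cdot 615 = \frac{615}{2}$)
$6 \left(t{\left(1 \right)} - 3\right) = 6 \left(\frac{615}{2} - 3\right) = 6 \cdot \frac{609}{2} = 1827$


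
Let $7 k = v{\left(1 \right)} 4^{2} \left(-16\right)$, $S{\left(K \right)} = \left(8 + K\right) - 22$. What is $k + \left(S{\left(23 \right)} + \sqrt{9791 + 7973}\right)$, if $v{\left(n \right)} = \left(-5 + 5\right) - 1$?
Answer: $\frac{319}{7} + 2 \sqrt{4441} \approx 178.85$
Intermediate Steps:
$S{\left(K \right)} = -14 + K$
$v{\left(n \right)} = -1$ ($v{\left(n \right)} = 0 - 1 = -1$)
$k = \frac{256}{7}$ ($k = \frac{- 4^{2} \left(-16\right)}{7} = \frac{\left(-1\right) 16 \left(-16\right)}{7} = \frac{\left(-16\right) \left(-16\right)}{7} = \frac{1}{7} \cdot 256 = \frac{256}{7} \approx 36.571$)
$k + \left(S{\left(23 \right)} + \sqrt{9791 + 7973}\right) = \frac{256}{7} + \left(\left(-14 + 23\right) + \sqrt{9791 + 7973}\right) = \frac{256}{7} + \left(9 + \sqrt{17764}\right) = \frac{256}{7} + \left(9 + 2 \sqrt{4441}\right) = \frac{319}{7} + 2 \sqrt{4441}$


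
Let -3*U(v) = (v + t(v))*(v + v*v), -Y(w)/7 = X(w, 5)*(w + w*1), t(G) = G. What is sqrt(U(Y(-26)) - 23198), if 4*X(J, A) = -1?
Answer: sqrt(473662) ≈ 688.23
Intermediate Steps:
X(J, A) = -1/4 (X(J, A) = (1/4)*(-1) = -1/4)
Y(w) = 7*w/2 (Y(w) = -(-7)*(w + w*1)/4 = -(-7)*(w + w)/4 = -(-7)*2*w/4 = -(-7)*w/2 = 7*w/2)
U(v) = -2*v*(v + v**2)/3 (U(v) = -(v + v)*(v + v*v)/3 = -2*v*(v + v**2)/3)
sqrt(U(Y(-26)) - 23198) = sqrt(-2*((7/2)*(-26))**2*(1 + (7/2)*(-26))/3 - 23198) = sqrt(-2/3*(-91)**2*(1 - 91) - 23198) = sqrt(-2/3*8281*(-90) - 23198) = sqrt(496860 - 23198) = sqrt(473662)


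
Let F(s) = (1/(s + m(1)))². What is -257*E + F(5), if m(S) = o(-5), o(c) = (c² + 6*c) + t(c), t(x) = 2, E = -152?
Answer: 156257/4 ≈ 39064.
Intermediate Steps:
o(c) = 2 + c² + 6*c (o(c) = (c² + 6*c) + 2 = 2 + c² + 6*c)
m(S) = -3 (m(S) = 2 + (-5)² + 6*(-5) = 2 + 25 - 30 = -3)
F(s) = (-3 + s)⁻² (F(s) = (1/(s - 3))² = (1/(-3 + s))² = (-3 + s)⁻²)
-257*E + F(5) = -257*(-152) + (-3 + 5)⁻² = 39064 + 2⁻² = 39064 + ¼ = 156257/4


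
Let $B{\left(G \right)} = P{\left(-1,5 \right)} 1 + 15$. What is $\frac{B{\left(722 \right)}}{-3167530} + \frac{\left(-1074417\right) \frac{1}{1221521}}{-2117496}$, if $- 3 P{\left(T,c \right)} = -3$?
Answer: $- \frac{6330300870441}{1365504144664187080} \approx -4.6359 \cdot 10^{-6}$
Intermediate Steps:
$P{\left(T,c \right)} = 1$ ($P{\left(T,c \right)} = \left(- \frac{1}{3}\right) \left(-3\right) = 1$)
$B{\left(G \right)} = 16$ ($B{\left(G \right)} = 1 \cdot 1 + 15 = 1 + 15 = 16$)
$\frac{B{\left(722 \right)}}{-3167530} + \frac{\left(-1074417\right) \frac{1}{1221521}}{-2117496} = \frac{16}{-3167530} + \frac{\left(-1074417\right) \frac{1}{1221521}}{-2117496} = 16 \left(- \frac{1}{3167530}\right) + \left(-1074417\right) \frac{1}{1221521} \left(- \frac{1}{2117496}\right) = - \frac{8}{1583765} - - \frac{358139}{862188610472} = - \frac{8}{1583765} + \frac{358139}{862188610472} = - \frac{6330300870441}{1365504144664187080}$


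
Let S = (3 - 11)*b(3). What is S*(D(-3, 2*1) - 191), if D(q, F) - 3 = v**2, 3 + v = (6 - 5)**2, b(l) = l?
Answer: 4416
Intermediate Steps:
S = -24 (S = (3 - 11)*3 = -8*3 = -24)
v = -2 (v = -3 + (6 - 5)**2 = -3 + 1**2 = -3 + 1 = -2)
D(q, F) = 7 (D(q, F) = 3 + (-2)**2 = 3 + 4 = 7)
S*(D(-3, 2*1) - 191) = -24*(7 - 191) = -24*(-184) = 4416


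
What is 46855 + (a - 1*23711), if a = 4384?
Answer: 27528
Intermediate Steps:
46855 + (a - 1*23711) = 46855 + (4384 - 1*23711) = 46855 + (4384 - 23711) = 46855 - 19327 = 27528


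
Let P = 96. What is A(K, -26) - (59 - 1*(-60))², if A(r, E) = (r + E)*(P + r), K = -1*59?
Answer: -17306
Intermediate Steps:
K = -59
A(r, E) = (96 + r)*(E + r) (A(r, E) = (r + E)*(96 + r) = (E + r)*(96 + r) = (96 + r)*(E + r))
A(K, -26) - (59 - 1*(-60))² = ((-59)² + 96*(-26) + 96*(-59) - 26*(-59)) - (59 - 1*(-60))² = (3481 - 2496 - 5664 + 1534) - (59 + 60)² = -3145 - 1*119² = -3145 - 1*14161 = -3145 - 14161 = -17306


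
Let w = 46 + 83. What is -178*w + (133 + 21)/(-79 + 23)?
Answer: -91859/4 ≈ -22965.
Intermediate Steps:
w = 129
-178*w + (133 + 21)/(-79 + 23) = -178*129 + (133 + 21)/(-79 + 23) = -22962 + 154/(-56) = -22962 + 154*(-1/56) = -22962 - 11/4 = -91859/4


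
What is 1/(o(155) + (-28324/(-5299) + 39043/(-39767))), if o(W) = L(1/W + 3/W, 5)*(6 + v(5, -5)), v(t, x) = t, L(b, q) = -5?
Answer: -30103619/1524345952 ≈ -0.019749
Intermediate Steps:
o(W) = -55 (o(W) = -5*(6 + 5) = -5*11 = -55)
1/(o(155) + (-28324/(-5299) + 39043/(-39767))) = 1/(-55 + (-28324/(-5299) + 39043/(-39767))) = 1/(-55 + (-28324*(-1/5299) + 39043*(-1/39767))) = 1/(-55 + (28324/5299 - 39043/39767)) = 1/(-55 + 131353093/30103619) = 1/(-1524345952/30103619) = -30103619/1524345952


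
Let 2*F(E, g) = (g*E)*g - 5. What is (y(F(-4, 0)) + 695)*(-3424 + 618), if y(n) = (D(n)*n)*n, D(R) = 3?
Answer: -4005565/2 ≈ -2.0028e+6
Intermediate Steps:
F(E, g) = -5/2 + E*g**2/2 (F(E, g) = ((g*E)*g - 5)/2 = ((E*g)*g - 5)/2 = (E*g**2 - 5)/2 = (-5 + E*g**2)/2 = -5/2 + E*g**2/2)
y(n) = 3*n**2 (y(n) = (3*n)*n = 3*n**2)
(y(F(-4, 0)) + 695)*(-3424 + 618) = (3*(-5/2 + (1/2)*(-4)*0**2)**2 + 695)*(-3424 + 618) = (3*(-5/2 + (1/2)*(-4)*0)**2 + 695)*(-2806) = (3*(-5/2 + 0)**2 + 695)*(-2806) = (3*(-5/2)**2 + 695)*(-2806) = (3*(25/4) + 695)*(-2806) = (75/4 + 695)*(-2806) = (2855/4)*(-2806) = -4005565/2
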